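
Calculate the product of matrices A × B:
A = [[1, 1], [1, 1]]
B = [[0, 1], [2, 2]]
[[2, 3], [2, 3]]

Matrix multiplication:
C[0][0] = 1×0 + 1×2 = 2
C[0][1] = 1×1 + 1×2 = 3
C[1][0] = 1×0 + 1×2 = 2
C[1][1] = 1×1 + 1×2 = 3
Result: [[2, 3], [2, 3]]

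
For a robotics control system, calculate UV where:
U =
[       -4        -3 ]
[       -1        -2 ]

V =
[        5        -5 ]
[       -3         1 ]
UV =
[      -11        17 ]
[        1         3 ]

Matrix multiplication: (UV)[i][j] = sum over k of U[i][k] * V[k][j].
  (UV)[0][0] = (-4)*(5) + (-3)*(-3) = -11
  (UV)[0][1] = (-4)*(-5) + (-3)*(1) = 17
  (UV)[1][0] = (-1)*(5) + (-2)*(-3) = 1
  (UV)[1][1] = (-1)*(-5) + (-2)*(1) = 3
UV =
[      -11        17 ]
[        1         3 ]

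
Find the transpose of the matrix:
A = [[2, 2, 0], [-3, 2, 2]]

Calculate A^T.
[[2, -3], [2, 2], [0, 2]]

The transpose sends entry (i,j) to (j,i); rows become columns.
Row 0 of A: [2, 2, 0] -> column 0 of A^T.
Row 1 of A: [-3, 2, 2] -> column 1 of A^T.
A^T = [[2, -3], [2, 2], [0, 2]]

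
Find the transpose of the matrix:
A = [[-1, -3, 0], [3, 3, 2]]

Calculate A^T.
[[-1, 3], [-3, 3], [0, 2]]

The transpose sends entry (i,j) to (j,i); rows become columns.
Row 0 of A: [-1, -3, 0] -> column 0 of A^T.
Row 1 of A: [3, 3, 2] -> column 1 of A^T.
A^T = [[-1, 3], [-3, 3], [0, 2]]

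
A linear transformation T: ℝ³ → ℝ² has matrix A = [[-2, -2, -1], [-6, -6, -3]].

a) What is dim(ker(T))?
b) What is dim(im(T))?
dim(ker) = 2, dim(im) = 1

Observe that row 2 = 3 × row 1 (so the rows are linearly dependent).
Thus rank(A) = 1 (only one linearly independent row).
dim(im(T)) = rank(A) = 1.
By the rank-nullity theorem applied to T: ℝ³ → ℝ², rank(A) + nullity(A) = 3 (the domain dimension), so dim(ker(T)) = 3 - 1 = 2.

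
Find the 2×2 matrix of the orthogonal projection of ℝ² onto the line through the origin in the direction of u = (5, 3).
[[25/34, 15/34], [15/34, 9/34]]

The orthogonal projection onto the line spanned by a nonzero vector u = (a, b) has matrix P = (u uᵀ) / (uᵀ u) = (1/(a² + b²)) · [[a², ab], [ab, b²]].
Here u = (5, 3), so a² + b² = 25 + 9 = 34.
P = (1/34) · [[25, 15], [15, 9]] = [[25/34, 15/34], [15/34, 9/34]].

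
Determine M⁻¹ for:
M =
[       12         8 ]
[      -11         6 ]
det(M) = 160
M⁻¹ =
[     3/80     -1/20 ]
[   11/160      3/40 ]

For a 2×2 matrix M = [[a, b], [c, d]] with det(M) ≠ 0, M⁻¹ = (1/det(M)) * [[d, -b], [-c, a]].
det(M) = (12)*(6) - (8)*(-11) = 72 + 88 = 160.
M⁻¹ = (1/160) * [[6, -8], [11, 12]].
Dividing each entry by 160 and reducing:
M⁻¹ =
[     3/80     -1/20 ]
[   11/160      3/40 ]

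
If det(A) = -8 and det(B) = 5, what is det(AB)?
-40

Use the multiplicative property of determinants: det(AB) = det(A)*det(B).
det(AB) = (-8)*(5) = -40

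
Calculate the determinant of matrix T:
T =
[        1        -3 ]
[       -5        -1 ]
det(T) = -16

For a 2×2 matrix [[a, b], [c, d]], det = a*d - b*c.
det(T) = (1)*(-1) - (-3)*(-5) = -1 - 15 = -16.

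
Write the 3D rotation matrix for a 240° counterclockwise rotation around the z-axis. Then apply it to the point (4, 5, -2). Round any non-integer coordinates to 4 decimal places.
R = [[-1/2, √3/2, 0], [-√3/2, -1/2, 0], [0, 0, 1]]; R·(4, 5, -2) = (2.3301, -5.9641, -2.0000)

Rotation matrix for 240° around z-axis:
cos(240°) = -1/2, sin(240°) = -√3/2
R = [[-1/2, √3/2, 0], [-√3/2, -1/2, 0], [0, 0, 1]]
Apply to (4, 5, -2): R·[4, 5, -2]ᵀ = (2.3301, -5.9641, -2.0000)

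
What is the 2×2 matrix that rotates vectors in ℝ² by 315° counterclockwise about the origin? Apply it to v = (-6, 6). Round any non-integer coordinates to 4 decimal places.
R = [[√2/2, √2/2], [-√2/2, √2/2]]; R·v = (0.0000, 8.4853)

A counterclockwise rotation by angle θ in ℝ² has matrix R(θ) = [[cos θ, -sin θ], [sin θ, cos θ]].
For θ = 315°: cos θ = √2/2, sin θ = -√2/2.
R(315°) = [[√2/2, √2/2], [-√2/2, √2/2]].
R·v = [√2/2·-6 + (√2/2)·6, -√2/2·-6 + √2/2·6] = (0.0000, 8.4853).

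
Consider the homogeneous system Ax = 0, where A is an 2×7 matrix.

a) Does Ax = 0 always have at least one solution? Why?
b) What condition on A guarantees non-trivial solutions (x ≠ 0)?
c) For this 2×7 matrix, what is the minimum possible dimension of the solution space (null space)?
a) Yes, x = 0 is always a solution. b) When A has linearly dependent columns (rank < n). c) Minimum nullity = 5.

a) x = 0 satisfies A·0 = 0, so the zero vector is always a solution.
b) Non-trivial solutions exist iff the columns of A are linearly dependent, equivalently rank(A) < n (the number of columns).
c) By rank-nullity, rank(A) + nullity(A) = n = 7. Since A has only 2 rows, rank(A) ≤ 2, so nullity(A) ≥ 7 - 2 = 5.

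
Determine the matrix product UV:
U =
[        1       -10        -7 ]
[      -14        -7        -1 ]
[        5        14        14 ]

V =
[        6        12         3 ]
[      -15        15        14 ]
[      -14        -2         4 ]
UV =
[      254      -124      -165 ]
[       35      -271      -144 ]
[     -376       242       267 ]

Matrix multiplication: (UV)[i][j] = sum over k of U[i][k] * V[k][j].
  (UV)[0][0] = (1)*(6) + (-10)*(-15) + (-7)*(-14) = 254
  (UV)[0][1] = (1)*(12) + (-10)*(15) + (-7)*(-2) = -124
  (UV)[0][2] = (1)*(3) + (-10)*(14) + (-7)*(4) = -165
  (UV)[1][0] = (-14)*(6) + (-7)*(-15) + (-1)*(-14) = 35
  (UV)[1][1] = (-14)*(12) + (-7)*(15) + (-1)*(-2) = -271
  (UV)[1][2] = (-14)*(3) + (-7)*(14) + (-1)*(4) = -144
  (UV)[2][0] = (5)*(6) + (14)*(-15) + (14)*(-14) = -376
  (UV)[2][1] = (5)*(12) + (14)*(15) + (14)*(-2) = 242
  (UV)[2][2] = (5)*(3) + (14)*(14) + (14)*(4) = 267
UV =
[      254      -124      -165 ]
[       35      -271      -144 ]
[     -376       242       267 ]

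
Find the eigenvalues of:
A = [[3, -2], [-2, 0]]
λ = -1, 4

Solve det(A - λI) = 0. For a 2×2 matrix this is λ² - (trace)λ + det = 0.
trace(A) = 3 + 0 = 3.
det(A) = (3)*(0) - (-2)*(-2) = 0 - 4 = -4.
Characteristic equation: λ² - (3)λ + (-4) = 0.
Discriminant: (3)² - 4*(-4) = 9 + 16 = 25.
Roots: λ = (3 ± √25) / 2 = -1, 4.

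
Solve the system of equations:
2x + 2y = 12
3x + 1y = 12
x = 3, y = 3

Use elimination (row reduction):
Equation 1: 2x + 2y = 12.
Equation 2: 3x + 1y = 12.
Multiply Eq1 by 3 and Eq2 by 2: 6x + 6y = 36;  6x + 2y = 24.
Subtract: (-4)y = -12, so y = 3.
Back-substitute into Eq1: 2x + 2*(3) = 12, so x = 3.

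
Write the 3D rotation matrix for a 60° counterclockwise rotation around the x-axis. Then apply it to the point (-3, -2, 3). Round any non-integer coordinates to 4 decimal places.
R = [[1, 0, 0], [0, 1/2, -√3/2], [0, √3/2, 1/2]]; R·(-3, -2, 3) = (-3.0000, -3.5981, -0.2321)

Rotation matrix for 60° around x-axis:
cos(60°) = 1/2, sin(60°) = √3/2
R = [[1, 0, 0], [0, 1/2, -√3/2], [0, √3/2, 1/2]]
Apply to (-3, -2, 3): R·[-3, -2, 3]ᵀ = (-3.0000, -3.5981, -0.2321)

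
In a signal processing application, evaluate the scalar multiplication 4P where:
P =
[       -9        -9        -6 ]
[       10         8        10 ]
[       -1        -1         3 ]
4P =
[      -36       -36       -24 ]
[       40        32        40 ]
[       -4        -4        12 ]

Scalar multiplication is elementwise: (4P)[i][j] = 4 * P[i][j].
  (4P)[0][0] = 4 * (-9) = -36
  (4P)[0][1] = 4 * (-9) = -36
  (4P)[0][2] = 4 * (-6) = -24
  (4P)[1][0] = 4 * (10) = 40
  (4P)[1][1] = 4 * (8) = 32
  (4P)[1][2] = 4 * (10) = 40
  (4P)[2][0] = 4 * (-1) = -4
  (4P)[2][1] = 4 * (-1) = -4
  (4P)[2][2] = 4 * (3) = 12
4P =
[      -36       -36       -24 ]
[       40        32        40 ]
[       -4        -4        12 ]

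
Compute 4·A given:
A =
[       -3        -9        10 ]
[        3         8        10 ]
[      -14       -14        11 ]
4A =
[      -12       -36        40 ]
[       12        32        40 ]
[      -56       -56        44 ]

Scalar multiplication is elementwise: (4A)[i][j] = 4 * A[i][j].
  (4A)[0][0] = 4 * (-3) = -12
  (4A)[0][1] = 4 * (-9) = -36
  (4A)[0][2] = 4 * (10) = 40
  (4A)[1][0] = 4 * (3) = 12
  (4A)[1][1] = 4 * (8) = 32
  (4A)[1][2] = 4 * (10) = 40
  (4A)[2][0] = 4 * (-14) = -56
  (4A)[2][1] = 4 * (-14) = -56
  (4A)[2][2] = 4 * (11) = 44
4A =
[      -12       -36        40 ]
[       12        32        40 ]
[      -56       -56        44 ]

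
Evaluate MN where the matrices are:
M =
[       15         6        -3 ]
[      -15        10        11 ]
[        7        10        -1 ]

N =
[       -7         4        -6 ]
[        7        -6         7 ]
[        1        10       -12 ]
MN =
[      -66        -6       -12 ]
[      186       -10        28 ]
[       20       -42        40 ]

Matrix multiplication: (MN)[i][j] = sum over k of M[i][k] * N[k][j].
  (MN)[0][0] = (15)*(-7) + (6)*(7) + (-3)*(1) = -66
  (MN)[0][1] = (15)*(4) + (6)*(-6) + (-3)*(10) = -6
  (MN)[0][2] = (15)*(-6) + (6)*(7) + (-3)*(-12) = -12
  (MN)[1][0] = (-15)*(-7) + (10)*(7) + (11)*(1) = 186
  (MN)[1][1] = (-15)*(4) + (10)*(-6) + (11)*(10) = -10
  (MN)[1][2] = (-15)*(-6) + (10)*(7) + (11)*(-12) = 28
  (MN)[2][0] = (7)*(-7) + (10)*(7) + (-1)*(1) = 20
  (MN)[2][1] = (7)*(4) + (10)*(-6) + (-1)*(10) = -42
  (MN)[2][2] = (7)*(-6) + (10)*(7) + (-1)*(-12) = 40
MN =
[      -66        -6       -12 ]
[      186       -10        28 ]
[       20       -42        40 ]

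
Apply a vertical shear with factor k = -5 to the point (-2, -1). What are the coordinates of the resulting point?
(-2, 9)

Shear matrix for vertical shear with factor k = -5:
[[1, 0], [-5, 1]]
Result: (-2, -1) → (-2, 9)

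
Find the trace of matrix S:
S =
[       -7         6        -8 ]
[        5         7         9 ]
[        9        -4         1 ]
tr(S) = -7 + 7 + 1 = 1

The trace of a square matrix is the sum of its diagonal entries.
Diagonal entries of S: S[0][0] = -7, S[1][1] = 7, S[2][2] = 1.
tr(S) = -7 + 7 + 1 = 1.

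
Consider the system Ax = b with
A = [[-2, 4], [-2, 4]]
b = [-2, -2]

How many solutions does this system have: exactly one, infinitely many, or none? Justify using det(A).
Infinitely many solutions

det(A) = (-2)*(4) - (4)*(-2) = 0, so A is singular (column 2 is -2 times column 1).
b = [-2, -2] = 1 * column 1 of A, so b lies in the column space of A.
A singular matrix whose right-hand side is in its column space gives a 1-parameter family of solutions — infinitely many.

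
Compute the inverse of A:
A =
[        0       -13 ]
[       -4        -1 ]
det(A) = -52
A⁻¹ =
[     1/52      -1/4 ]
[    -1/13         0 ]

For a 2×2 matrix A = [[a, b], [c, d]] with det(A) ≠ 0, A⁻¹ = (1/det(A)) * [[d, -b], [-c, a]].
det(A) = (0)*(-1) - (-13)*(-4) = 0 - 52 = -52.
A⁻¹ = (1/-52) * [[-1, 13], [4, 0]].
Dividing each entry by -52 and reducing:
A⁻¹ =
[     1/52      -1/4 ]
[    -1/13         0 ]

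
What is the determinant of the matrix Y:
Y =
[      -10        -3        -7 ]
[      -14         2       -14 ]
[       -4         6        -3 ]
det(Y) = -290

Expand along row 0 (cofactor expansion): det(Y) = a*(e*i - f*h) - b*(d*i - f*g) + c*(d*h - e*g), where the 3×3 is [[a, b, c], [d, e, f], [g, h, i]].
Minor M_00 = (2)*(-3) - (-14)*(6) = -6 + 84 = 78.
Minor M_01 = (-14)*(-3) - (-14)*(-4) = 42 - 56 = -14.
Minor M_02 = (-14)*(6) - (2)*(-4) = -84 + 8 = -76.
det(Y) = (-10)*(78) - (-3)*(-14) + (-7)*(-76) = -780 - 42 + 532 = -290.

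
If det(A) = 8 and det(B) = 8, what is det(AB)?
64

Use the multiplicative property of determinants: det(AB) = det(A)*det(B).
det(AB) = (8)*(8) = 64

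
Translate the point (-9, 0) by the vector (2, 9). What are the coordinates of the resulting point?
(-7, 9)

Translation by (2, 9):
x' = -9 + 2 = -7
y' = 0 + 9 = 9
Homogeneous matrix: [[1, 0, 2], [0, 1, 9], [0, 0, 1]]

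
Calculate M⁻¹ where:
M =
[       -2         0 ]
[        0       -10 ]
det(M) = 20
M⁻¹ =
[     -1/2         0 ]
[        0     -1/10 ]

For a 2×2 matrix M = [[a, b], [c, d]] with det(M) ≠ 0, M⁻¹ = (1/det(M)) * [[d, -b], [-c, a]].
det(M) = (-2)*(-10) - (0)*(0) = 20 - 0 = 20.
M⁻¹ = (1/20) * [[-10, 0], [0, -2]].
Dividing each entry by 20 and reducing:
M⁻¹ =
[     -1/2         0 ]
[        0     -1/10 ]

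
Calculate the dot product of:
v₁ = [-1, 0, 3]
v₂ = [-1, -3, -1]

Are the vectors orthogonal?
-2, No

The dot product is the sum of products of corresponding components.
v₁·v₂ = (-1)*(-1) + (0)*(-3) + (3)*(-1) = 1 + 0 - 3 = -2.
Two vectors are orthogonal iff their dot product is 0; here the dot product is -2, so the vectors are not orthogonal.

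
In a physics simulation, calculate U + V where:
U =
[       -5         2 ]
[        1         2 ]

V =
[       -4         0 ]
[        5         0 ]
U + V =
[       -9         2 ]
[        6         2 ]

Matrix addition is elementwise: (U+V)[i][j] = U[i][j] + V[i][j].
  (U+V)[0][0] = (-5) + (-4) = -9
  (U+V)[0][1] = (2) + (0) = 2
  (U+V)[1][0] = (1) + (5) = 6
  (U+V)[1][1] = (2) + (0) = 2
U + V =
[       -9         2 ]
[        6         2 ]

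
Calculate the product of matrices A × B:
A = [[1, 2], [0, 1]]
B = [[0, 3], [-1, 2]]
[[-2, 7], [-1, 2]]

Matrix multiplication:
C[0][0] = 1×0 + 2×-1 = -2
C[0][1] = 1×3 + 2×2 = 7
C[1][0] = 0×0 + 1×-1 = -1
C[1][1] = 0×3 + 1×2 = 2
Result: [[-2, 7], [-1, 2]]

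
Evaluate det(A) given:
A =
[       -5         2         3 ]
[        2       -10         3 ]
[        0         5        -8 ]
det(A) = -263

Expand along row 0 (cofactor expansion): det(A) = a*(e*i - f*h) - b*(d*i - f*g) + c*(d*h - e*g), where the 3×3 is [[a, b, c], [d, e, f], [g, h, i]].
Minor M_00 = (-10)*(-8) - (3)*(5) = 80 - 15 = 65.
Minor M_01 = (2)*(-8) - (3)*(0) = -16 - 0 = -16.
Minor M_02 = (2)*(5) - (-10)*(0) = 10 - 0 = 10.
det(A) = (-5)*(65) - (2)*(-16) + (3)*(10) = -325 + 32 + 30 = -263.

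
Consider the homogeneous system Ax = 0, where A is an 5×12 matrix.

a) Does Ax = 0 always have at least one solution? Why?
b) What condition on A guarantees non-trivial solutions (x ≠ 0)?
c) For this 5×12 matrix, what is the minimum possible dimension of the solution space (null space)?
a) Yes, x = 0 is always a solution. b) When A has linearly dependent columns (rank < n). c) Minimum nullity = 7.

a) x = 0 satisfies A·0 = 0, so the zero vector is always a solution.
b) Non-trivial solutions exist iff the columns of A are linearly dependent, equivalently rank(A) < n (the number of columns).
c) By rank-nullity, rank(A) + nullity(A) = n = 12. Since A has only 5 rows, rank(A) ≤ 5, so nullity(A) ≥ 12 - 5 = 7.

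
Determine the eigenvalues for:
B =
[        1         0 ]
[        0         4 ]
λ = 1, 4

Solve det(B - λI) = 0. For a 2×2 matrix the characteristic equation is λ² - (trace)λ + det = 0.
trace(B) = a + d = 1 + 4 = 5.
det(B) = a*d - b*c = (1)*(4) - (0)*(0) = 4 - 0 = 4.
Characteristic equation: λ² - (5)λ + (4) = 0.
Discriminant = (5)² - 4*(4) = 25 - 16 = 9.
λ = (5 ± √9) / 2 = (5 ± 3) / 2 = 1, 4.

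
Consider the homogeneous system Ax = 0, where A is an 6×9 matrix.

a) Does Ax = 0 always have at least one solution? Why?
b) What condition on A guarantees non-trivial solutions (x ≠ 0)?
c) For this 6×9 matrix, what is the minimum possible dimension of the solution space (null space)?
a) Yes, x = 0 is always a solution. b) When A has linearly dependent columns (rank < n). c) Minimum nullity = 3.

a) x = 0 satisfies A·0 = 0, so the zero vector is always a solution.
b) Non-trivial solutions exist iff the columns of A are linearly dependent, equivalently rank(A) < n (the number of columns).
c) By rank-nullity, rank(A) + nullity(A) = n = 9. Since A has only 6 rows, rank(A) ≤ 6, so nullity(A) ≥ 9 - 6 = 3.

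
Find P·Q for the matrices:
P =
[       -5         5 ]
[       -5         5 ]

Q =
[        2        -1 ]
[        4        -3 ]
PQ =
[       10       -10 ]
[       10       -10 ]

Matrix multiplication: (PQ)[i][j] = sum over k of P[i][k] * Q[k][j].
  (PQ)[0][0] = (-5)*(2) + (5)*(4) = 10
  (PQ)[0][1] = (-5)*(-1) + (5)*(-3) = -10
  (PQ)[1][0] = (-5)*(2) + (5)*(4) = 10
  (PQ)[1][1] = (-5)*(-1) + (5)*(-3) = -10
PQ =
[       10       -10 ]
[       10       -10 ]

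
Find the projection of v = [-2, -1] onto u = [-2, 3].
[-2/13, 3/13]

The projection of v onto u is proj_u(v) = ((v·u) / (u·u)) · u.
v·u = (-2)*(-2) + (-1)*(3) = 1.
u·u = (-2)*(-2) + (3)*(3) = 13.
coefficient = 1 / 13 = 1/13.
proj_u(v) = 1/13 · [-2, 3] = [-2/13, 3/13].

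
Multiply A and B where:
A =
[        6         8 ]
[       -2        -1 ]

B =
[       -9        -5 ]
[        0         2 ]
AB =
[      -54       -14 ]
[       18         8 ]

Matrix multiplication: (AB)[i][j] = sum over k of A[i][k] * B[k][j].
  (AB)[0][0] = (6)*(-9) + (8)*(0) = -54
  (AB)[0][1] = (6)*(-5) + (8)*(2) = -14
  (AB)[1][0] = (-2)*(-9) + (-1)*(0) = 18
  (AB)[1][1] = (-2)*(-5) + (-1)*(2) = 8
AB =
[      -54       -14 ]
[       18         8 ]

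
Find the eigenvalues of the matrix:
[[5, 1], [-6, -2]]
λ = -1 and λ = 4

Characteristic equation: det(A - λI) = 0
λ² - (trace)λ + (det) = 0
λ² - (3)λ + (-4) = 0
λ² - 3λ - 4 = 0
Solving: λ = -1, 4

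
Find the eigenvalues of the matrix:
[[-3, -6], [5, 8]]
λ = 2 and λ = 3

Characteristic equation: det(A - λI) = 0
λ² - (trace)λ + (det) = 0
λ² - (5)λ + (6) = 0
λ² - 5λ + 6 = 0
Solving: λ = 2, 3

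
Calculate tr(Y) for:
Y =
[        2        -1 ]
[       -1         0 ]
tr(Y) = 2 + 0 = 2

The trace of a square matrix is the sum of its diagonal entries.
Diagonal entries of Y: Y[0][0] = 2, Y[1][1] = 0.
tr(Y) = 2 + 0 = 2.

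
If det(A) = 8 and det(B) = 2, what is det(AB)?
16

Use the multiplicative property of determinants: det(AB) = det(A)*det(B).
det(AB) = (8)*(2) = 16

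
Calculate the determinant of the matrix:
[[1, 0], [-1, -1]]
-1

For a 2×2 matrix [[a, b], [c, d]], det = ad - bc
det = (1)(-1) - (0)(-1) = -1 - 0 = -1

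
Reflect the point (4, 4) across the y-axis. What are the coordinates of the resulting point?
(-4, 4)

Reflection across y-axis: (4, 4) → (-4, 4)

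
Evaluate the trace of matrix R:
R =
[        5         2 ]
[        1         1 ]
tr(R) = 5 + 1 = 6

The trace of a square matrix is the sum of its diagonal entries.
Diagonal entries of R: R[0][0] = 5, R[1][1] = 1.
tr(R) = 5 + 1 = 6.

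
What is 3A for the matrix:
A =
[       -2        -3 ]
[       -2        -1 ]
3A =
[       -6        -9 ]
[       -6        -3 ]

Scalar multiplication is elementwise: (3A)[i][j] = 3 * A[i][j].
  (3A)[0][0] = 3 * (-2) = -6
  (3A)[0][1] = 3 * (-3) = -9
  (3A)[1][0] = 3 * (-2) = -6
  (3A)[1][1] = 3 * (-1) = -3
3A =
[       -6        -9 ]
[       -6        -3 ]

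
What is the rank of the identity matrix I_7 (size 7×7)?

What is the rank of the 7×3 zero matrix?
rank(I_7) = 7, rank(0) = 0

The identity I_7 has 7 columns that are the standard basis vectors e_1, …, e_7. These are linearly independent, so all 7 columns are pivots and rank(I_7) = 7.
The 7×3 zero matrix has every entry zero, so every row is the zero row and there are no pivots; rank(0) = 0.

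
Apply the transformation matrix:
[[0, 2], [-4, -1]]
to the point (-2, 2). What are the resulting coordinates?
(4, 6)

Matrix multiplication:
[[0, 2], [-4, -1]] × [-2, 2]ᵀ
= [0×-2 + 2×2, -4×-2 + -1×2]ᵀ
= [4.0000, 6.0000]ᵀ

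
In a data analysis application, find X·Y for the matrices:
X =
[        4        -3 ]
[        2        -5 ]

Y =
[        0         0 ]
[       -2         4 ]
XY =
[        6       -12 ]
[       10       -20 ]

Matrix multiplication: (XY)[i][j] = sum over k of X[i][k] * Y[k][j].
  (XY)[0][0] = (4)*(0) + (-3)*(-2) = 6
  (XY)[0][1] = (4)*(0) + (-3)*(4) = -12
  (XY)[1][0] = (2)*(0) + (-5)*(-2) = 10
  (XY)[1][1] = (2)*(0) + (-5)*(4) = -20
XY =
[        6       -12 ]
[       10       -20 ]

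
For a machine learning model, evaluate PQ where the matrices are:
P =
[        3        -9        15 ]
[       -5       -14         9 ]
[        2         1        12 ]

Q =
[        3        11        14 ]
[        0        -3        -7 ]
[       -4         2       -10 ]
PQ =
[      -51        90       -45 ]
[      -51         5       -62 ]
[      -42        43       -99 ]

Matrix multiplication: (PQ)[i][j] = sum over k of P[i][k] * Q[k][j].
  (PQ)[0][0] = (3)*(3) + (-9)*(0) + (15)*(-4) = -51
  (PQ)[0][1] = (3)*(11) + (-9)*(-3) + (15)*(2) = 90
  (PQ)[0][2] = (3)*(14) + (-9)*(-7) + (15)*(-10) = -45
  (PQ)[1][0] = (-5)*(3) + (-14)*(0) + (9)*(-4) = -51
  (PQ)[1][1] = (-5)*(11) + (-14)*(-3) + (9)*(2) = 5
  (PQ)[1][2] = (-5)*(14) + (-14)*(-7) + (9)*(-10) = -62
  (PQ)[2][0] = (2)*(3) + (1)*(0) + (12)*(-4) = -42
  (PQ)[2][1] = (2)*(11) + (1)*(-3) + (12)*(2) = 43
  (PQ)[2][2] = (2)*(14) + (1)*(-7) + (12)*(-10) = -99
PQ =
[      -51        90       -45 ]
[      -51         5       -62 ]
[      -42        43       -99 ]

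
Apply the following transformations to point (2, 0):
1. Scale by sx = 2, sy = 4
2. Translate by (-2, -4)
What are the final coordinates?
(2, -4)

Step 1: Scale (2, 0) by (sx, sy) = (2, 4) → (4, 0)
Step 2: Translate by (-2, -4) → (2, -4)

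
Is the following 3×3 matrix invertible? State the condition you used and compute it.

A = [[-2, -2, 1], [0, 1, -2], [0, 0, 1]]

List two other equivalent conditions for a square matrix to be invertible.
Yes, invertible; det(A) = -2 ≠ 0. Equivalent conditions: rank(A) = 3; Ax = 0 has only the trivial solution; 0 is not an eigenvalue; the columns of A are linearly independent.

To check invertibility, compute det(A).
The given matrix is triangular, so det(A) equals the product of its diagonal entries = -2 ≠ 0.
Since det(A) ≠ 0, A is invertible.
Equivalent conditions for a square matrix A to be invertible:
- rank(A) = 3 (full rank).
- The homogeneous system Ax = 0 has only the trivial solution x = 0.
- 0 is not an eigenvalue of A.
- The columns (equivalently rows) of A are linearly independent.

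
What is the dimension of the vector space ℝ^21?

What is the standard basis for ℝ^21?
Dimension = 21; standard basis = {e_1, e_2, e_3, …, e_21}

ℝ^21 is the space of 21-tuples of real numbers; its dimension is 21.
The standard basis consists of 21 vectors: e_1, e_2, e_3, …, e_21, where e_i is the vector with 1 in position i and 0 elsewhere.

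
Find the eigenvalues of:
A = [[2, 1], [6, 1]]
λ = -1, 4

Solve det(A - λI) = 0. For a 2×2 matrix this is λ² - (trace)λ + det = 0.
trace(A) = 2 + 1 = 3.
det(A) = (2)*(1) - (1)*(6) = 2 - 6 = -4.
Characteristic equation: λ² - (3)λ + (-4) = 0.
Discriminant: (3)² - 4*(-4) = 9 + 16 = 25.
Roots: λ = (3 ± √25) / 2 = -1, 4.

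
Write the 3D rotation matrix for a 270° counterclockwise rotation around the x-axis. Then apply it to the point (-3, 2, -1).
R = [[1, 0, 0], [0, 0, 1], [0, -1, 0]]; R·(-3, 2, -1) = (-3, -1, -2)

Rotation matrix for 270° around x-axis:
cos(270°) = 0, sin(270°) = -1
R = [[1, 0, 0], [0, 0, 1], [0, -1, 0]]
Apply to (-3, 2, -1): R·[-3, 2, -1]ᵀ = (-3, -1, -2)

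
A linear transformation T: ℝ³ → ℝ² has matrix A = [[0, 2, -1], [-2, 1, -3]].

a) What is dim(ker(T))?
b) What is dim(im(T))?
dim(ker) = 1, dim(im) = 2

The two rows are not scalar multiples of one another (no single k satisfies row 2 = k × row 1), so they are linearly independent.
Thus rank(A) = 2.
dim(im(T)) = rank(A) = 2.
By the rank-nullity theorem applied to T: ℝ³ → ℝ², rank(A) + nullity(A) = 3 (the domain dimension), so dim(ker(T)) = 3 - 2 = 1.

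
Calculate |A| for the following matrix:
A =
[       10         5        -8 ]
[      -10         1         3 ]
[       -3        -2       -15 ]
det(A) = -1069

Expand along row 0 (cofactor expansion): det(A) = a*(e*i - f*h) - b*(d*i - f*g) + c*(d*h - e*g), where the 3×3 is [[a, b, c], [d, e, f], [g, h, i]].
Minor M_00 = (1)*(-15) - (3)*(-2) = -15 + 6 = -9.
Minor M_01 = (-10)*(-15) - (3)*(-3) = 150 + 9 = 159.
Minor M_02 = (-10)*(-2) - (1)*(-3) = 20 + 3 = 23.
det(A) = (10)*(-9) - (5)*(159) + (-8)*(23) = -90 - 795 - 184 = -1069.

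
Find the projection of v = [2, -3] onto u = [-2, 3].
[2, -3]

The projection of v onto u is proj_u(v) = ((v·u) / (u·u)) · u.
v·u = (2)*(-2) + (-3)*(3) = -13.
u·u = (-2)*(-2) + (3)*(3) = 13.
coefficient = -13 / 13 = -1.
proj_u(v) = -1 · [-2, 3] = [2, -3].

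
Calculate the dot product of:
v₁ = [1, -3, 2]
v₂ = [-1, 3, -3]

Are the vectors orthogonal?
-16, No

The dot product is the sum of products of corresponding components.
v₁·v₂ = (1)*(-1) + (-3)*(3) + (2)*(-3) = -1 - 9 - 6 = -16.
Two vectors are orthogonal iff their dot product is 0; here the dot product is -16, so the vectors are not orthogonal.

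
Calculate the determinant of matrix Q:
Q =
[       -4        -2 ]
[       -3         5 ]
det(Q) = -26

For a 2×2 matrix [[a, b], [c, d]], det = a*d - b*c.
det(Q) = (-4)*(5) - (-2)*(-3) = -20 - 6 = -26.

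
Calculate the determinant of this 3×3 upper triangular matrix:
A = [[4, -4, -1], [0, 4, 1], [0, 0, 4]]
64

The determinant of a triangular matrix is the product of its diagonal entries (the off-diagonal entries above the diagonal do not affect it).
det(A) = (4) * (4) * (4) = 64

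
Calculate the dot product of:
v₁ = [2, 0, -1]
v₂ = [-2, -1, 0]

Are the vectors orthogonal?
-4, No

The dot product is the sum of products of corresponding components.
v₁·v₂ = (2)*(-2) + (0)*(-1) + (-1)*(0) = -4 + 0 + 0 = -4.
Two vectors are orthogonal iff their dot product is 0; here the dot product is -4, so the vectors are not orthogonal.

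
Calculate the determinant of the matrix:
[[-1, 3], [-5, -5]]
20

For a 2×2 matrix [[a, b], [c, d]], det = ad - bc
det = (-1)(-5) - (3)(-5) = 5 - -15 = 20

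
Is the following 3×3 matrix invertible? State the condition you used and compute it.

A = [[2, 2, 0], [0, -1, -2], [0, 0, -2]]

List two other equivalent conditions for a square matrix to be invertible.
Yes, invertible; det(A) = 4 ≠ 0. Equivalent conditions: rank(A) = 3; Ax = 0 has only the trivial solution; 0 is not an eigenvalue; the columns of A are linearly independent.

To check invertibility, compute det(A).
The given matrix is triangular, so det(A) equals the product of its diagonal entries = 4 ≠ 0.
Since det(A) ≠ 0, A is invertible.
Equivalent conditions for a square matrix A to be invertible:
- rank(A) = 3 (full rank).
- The homogeneous system Ax = 0 has only the trivial solution x = 0.
- 0 is not an eigenvalue of A.
- The columns (equivalently rows) of A are linearly independent.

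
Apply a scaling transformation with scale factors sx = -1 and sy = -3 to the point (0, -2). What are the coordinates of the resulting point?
(0, 6)

Scaling matrix:
[[-1, 0], [0, -3]]
Result: (0 × -1, -2 × -3) = (0, 6)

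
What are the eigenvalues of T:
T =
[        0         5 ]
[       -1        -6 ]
λ = -5, -1

Solve det(T - λI) = 0. For a 2×2 matrix the characteristic equation is λ² - (trace)λ + det = 0.
trace(T) = a + d = 0 - 6 = -6.
det(T) = a*d - b*c = (0)*(-6) - (5)*(-1) = 0 + 5 = 5.
Characteristic equation: λ² - (-6)λ + (5) = 0.
Discriminant = (-6)² - 4*(5) = 36 - 20 = 16.
λ = (-6 ± √16) / 2 = (-6 ± 4) / 2 = -5, -1.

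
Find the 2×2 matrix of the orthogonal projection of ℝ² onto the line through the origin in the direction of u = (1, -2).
[[1/5, -2/5], [-2/5, 4/5]]

The orthogonal projection onto the line spanned by a nonzero vector u = (a, b) has matrix P = (u uᵀ) / (uᵀ u) = (1/(a² + b²)) · [[a², ab], [ab, b²]].
Here u = (1, -2), so a² + b² = 1 + 4 = 5.
P = (1/5) · [[1, -2], [-2, 4]] = [[1/5, -2/5], [-2/5, 4/5]].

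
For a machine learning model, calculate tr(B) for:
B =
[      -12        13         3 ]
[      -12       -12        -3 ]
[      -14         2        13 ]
tr(B) = -12 - 12 + 13 = -11

The trace of a square matrix is the sum of its diagonal entries.
Diagonal entries of B: B[0][0] = -12, B[1][1] = -12, B[2][2] = 13.
tr(B) = -12 - 12 + 13 = -11.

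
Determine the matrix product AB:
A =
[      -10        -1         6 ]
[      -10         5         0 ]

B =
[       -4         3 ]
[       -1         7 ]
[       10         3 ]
AB =
[      101       -19 ]
[       35         5 ]

Matrix multiplication: (AB)[i][j] = sum over k of A[i][k] * B[k][j].
  (AB)[0][0] = (-10)*(-4) + (-1)*(-1) + (6)*(10) = 101
  (AB)[0][1] = (-10)*(3) + (-1)*(7) + (6)*(3) = -19
  (AB)[1][0] = (-10)*(-4) + (5)*(-1) + (0)*(10) = 35
  (AB)[1][1] = (-10)*(3) + (5)*(7) + (0)*(3) = 5
AB =
[      101       -19 ]
[       35         5 ]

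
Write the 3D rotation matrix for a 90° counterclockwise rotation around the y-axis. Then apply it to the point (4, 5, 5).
R = [[0, 0, 1], [0, 1, 0], [-1, 0, 0]]; R·(4, 5, 5) = (5, 5, -4)

Rotation matrix for 90° around y-axis:
cos(90°) = 0, sin(90°) = 1
R = [[0, 0, 1], [0, 1, 0], [-1, 0, 0]]
Apply to (4, 5, 5): R·[4, 5, 5]ᵀ = (5, 5, -4)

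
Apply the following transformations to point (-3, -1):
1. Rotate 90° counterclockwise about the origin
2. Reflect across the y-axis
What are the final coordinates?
(-1, -3)

Step 1: Rotate 90° → (1, -3)
Step 2: Reflect across the y-axis → (-1, -3)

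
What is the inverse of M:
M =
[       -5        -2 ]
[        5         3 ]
det(M) = -5
M⁻¹ =
[     -3/5      -2/5 ]
[        1         1 ]

For a 2×2 matrix M = [[a, b], [c, d]] with det(M) ≠ 0, M⁻¹ = (1/det(M)) * [[d, -b], [-c, a]].
det(M) = (-5)*(3) - (-2)*(5) = -15 + 10 = -5.
M⁻¹ = (1/-5) * [[3, 2], [-5, -5]].
Dividing each entry by -5 and reducing:
M⁻¹ =
[     -3/5      -2/5 ]
[        1         1 ]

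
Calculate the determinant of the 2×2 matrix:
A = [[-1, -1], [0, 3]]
-3

For A = [[a, b], [c, d]], det(A) = a*d - b*c.
det(A) = (-1)*(3) - (-1)*(0) = -3 - 0 = -3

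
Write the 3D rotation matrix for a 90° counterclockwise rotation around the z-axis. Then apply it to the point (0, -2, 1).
R = [[0, -1, 0], [1, 0, 0], [0, 0, 1]]; R·(0, -2, 1) = (2, 0, 1)

Rotation matrix for 90° around z-axis:
cos(90°) = 0, sin(90°) = 1
R = [[0, -1, 0], [1, 0, 0], [0, 0, 1]]
Apply to (0, -2, 1): R·[0, -2, 1]ᵀ = (2, 0, 1)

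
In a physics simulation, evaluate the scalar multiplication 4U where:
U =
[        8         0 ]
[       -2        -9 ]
4U =
[       32         0 ]
[       -8       -36 ]

Scalar multiplication is elementwise: (4U)[i][j] = 4 * U[i][j].
  (4U)[0][0] = 4 * (8) = 32
  (4U)[0][1] = 4 * (0) = 0
  (4U)[1][0] = 4 * (-2) = -8
  (4U)[1][1] = 4 * (-9) = -36
4U =
[       32         0 ]
[       -8       -36 ]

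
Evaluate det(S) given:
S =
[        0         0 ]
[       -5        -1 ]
det(S) = 0

For a 2×2 matrix [[a, b], [c, d]], det = a*d - b*c.
det(S) = (0)*(-1) - (0)*(-5) = 0 - 0 = 0.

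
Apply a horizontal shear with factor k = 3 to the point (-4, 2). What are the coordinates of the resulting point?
(2, 2)

Shear matrix for horizontal shear with factor k = 3:
[[1, 3], [0, 1]]
Result: (-4, 2) → (2, 2)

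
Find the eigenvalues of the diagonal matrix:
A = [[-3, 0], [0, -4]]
λ₁ = -3, λ₂ = -4

The characteristic polynomial of A is det(A - λI) = (-3 - λ)(-4 - λ) = 0.
The roots are λ = -3 and λ = -4, so the eigenvalues are the diagonal entries.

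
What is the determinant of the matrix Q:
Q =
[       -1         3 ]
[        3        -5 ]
det(Q) = -4

For a 2×2 matrix [[a, b], [c, d]], det = a*d - b*c.
det(Q) = (-1)*(-5) - (3)*(3) = 5 - 9 = -4.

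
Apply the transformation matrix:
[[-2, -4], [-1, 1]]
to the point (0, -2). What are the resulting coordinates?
(8, -2)

Matrix multiplication:
[[-2, -4], [-1, 1]] × [0, -2]ᵀ
= [-2×0 + -4×-2, -1×0 + 1×-2]ᵀ
= [8.0000, -2.0000]ᵀ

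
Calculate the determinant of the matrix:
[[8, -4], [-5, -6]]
-68

For a 2×2 matrix [[a, b], [c, d]], det = ad - bc
det = (8)(-6) - (-4)(-5) = -48 - 20 = -68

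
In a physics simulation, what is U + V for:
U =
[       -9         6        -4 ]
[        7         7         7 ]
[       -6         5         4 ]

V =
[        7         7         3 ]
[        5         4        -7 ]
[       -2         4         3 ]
U + V =
[       -2        13        -1 ]
[       12        11         0 ]
[       -8         9         7 ]

Matrix addition is elementwise: (U+V)[i][j] = U[i][j] + V[i][j].
  (U+V)[0][0] = (-9) + (7) = -2
  (U+V)[0][1] = (6) + (7) = 13
  (U+V)[0][2] = (-4) + (3) = -1
  (U+V)[1][0] = (7) + (5) = 12
  (U+V)[1][1] = (7) + (4) = 11
  (U+V)[1][2] = (7) + (-7) = 0
  (U+V)[2][0] = (-6) + (-2) = -8
  (U+V)[2][1] = (5) + (4) = 9
  (U+V)[2][2] = (4) + (3) = 7
U + V =
[       -2        13        -1 ]
[       12        11         0 ]
[       -8         9         7 ]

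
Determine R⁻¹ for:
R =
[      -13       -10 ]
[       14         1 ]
det(R) = 127
R⁻¹ =
[    1/127    10/127 ]
[  -14/127   -13/127 ]

For a 2×2 matrix R = [[a, b], [c, d]] with det(R) ≠ 0, R⁻¹ = (1/det(R)) * [[d, -b], [-c, a]].
det(R) = (-13)*(1) - (-10)*(14) = -13 + 140 = 127.
R⁻¹ = (1/127) * [[1, 10], [-14, -13]].
Dividing each entry by 127 and reducing:
R⁻¹ =
[    1/127    10/127 ]
[  -14/127   -13/127 ]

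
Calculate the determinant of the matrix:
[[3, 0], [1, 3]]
9

For a 2×2 matrix [[a, b], [c, d]], det = ad - bc
det = (3)(3) - (0)(1) = 9 - 0 = 9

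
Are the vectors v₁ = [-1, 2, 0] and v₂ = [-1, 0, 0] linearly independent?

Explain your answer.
Yes, linearly independent

Two vectors are linearly dependent iff one is a scalar multiple of the other.
No single scalar k satisfies v₂ = k·v₁ (the ratios of corresponding entries disagree), so v₁ and v₂ are linearly independent.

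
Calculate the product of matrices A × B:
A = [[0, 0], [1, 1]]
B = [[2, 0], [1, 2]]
[[0, 0], [3, 2]]

Matrix multiplication:
C[0][0] = 0×2 + 0×1 = 0
C[0][1] = 0×0 + 0×2 = 0
C[1][0] = 1×2 + 1×1 = 3
C[1][1] = 1×0 + 1×2 = 2
Result: [[0, 0], [3, 2]]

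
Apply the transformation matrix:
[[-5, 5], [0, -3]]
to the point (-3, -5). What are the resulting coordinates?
(-10, 15)

Matrix multiplication:
[[-5, 5], [0, -3]] × [-3, -5]ᵀ
= [-5×-3 + 5×-5, 0×-3 + -3×-5]ᵀ
= [-10.0000, 15.0000]ᵀ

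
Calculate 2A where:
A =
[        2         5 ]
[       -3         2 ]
2A =
[        4        10 ]
[       -6         4 ]

Scalar multiplication is elementwise: (2A)[i][j] = 2 * A[i][j].
  (2A)[0][0] = 2 * (2) = 4
  (2A)[0][1] = 2 * (5) = 10
  (2A)[1][0] = 2 * (-3) = -6
  (2A)[1][1] = 2 * (2) = 4
2A =
[        4        10 ]
[       -6         4 ]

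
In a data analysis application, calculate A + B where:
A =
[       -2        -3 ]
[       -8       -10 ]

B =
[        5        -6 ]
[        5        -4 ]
A + B =
[        3        -9 ]
[       -3       -14 ]

Matrix addition is elementwise: (A+B)[i][j] = A[i][j] + B[i][j].
  (A+B)[0][0] = (-2) + (5) = 3
  (A+B)[0][1] = (-3) + (-6) = -9
  (A+B)[1][0] = (-8) + (5) = -3
  (A+B)[1][1] = (-10) + (-4) = -14
A + B =
[        3        -9 ]
[       -3       -14 ]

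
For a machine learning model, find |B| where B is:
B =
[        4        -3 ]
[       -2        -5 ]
det(B) = -26

For a 2×2 matrix [[a, b], [c, d]], det = a*d - b*c.
det(B) = (4)*(-5) - (-3)*(-2) = -20 - 6 = -26.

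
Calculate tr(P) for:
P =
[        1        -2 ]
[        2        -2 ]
tr(P) = 1 - 2 = -1

The trace of a square matrix is the sum of its diagonal entries.
Diagonal entries of P: P[0][0] = 1, P[1][1] = -2.
tr(P) = 1 - 2 = -1.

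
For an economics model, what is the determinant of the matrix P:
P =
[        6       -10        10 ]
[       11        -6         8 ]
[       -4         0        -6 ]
det(P) = -364

Expand along row 0 (cofactor expansion): det(P) = a*(e*i - f*h) - b*(d*i - f*g) + c*(d*h - e*g), where the 3×3 is [[a, b, c], [d, e, f], [g, h, i]].
Minor M_00 = (-6)*(-6) - (8)*(0) = 36 - 0 = 36.
Minor M_01 = (11)*(-6) - (8)*(-4) = -66 + 32 = -34.
Minor M_02 = (11)*(0) - (-6)*(-4) = 0 - 24 = -24.
det(P) = (6)*(36) - (-10)*(-34) + (10)*(-24) = 216 - 340 - 240 = -364.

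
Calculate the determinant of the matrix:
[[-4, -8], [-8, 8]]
-96

For a 2×2 matrix [[a, b], [c, d]], det = ad - bc
det = (-4)(8) - (-8)(-8) = -32 - 64 = -96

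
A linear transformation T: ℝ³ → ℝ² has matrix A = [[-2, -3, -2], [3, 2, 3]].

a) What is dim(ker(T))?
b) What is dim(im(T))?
dim(ker) = 1, dim(im) = 2

The two rows are not scalar multiples of one another (no single k satisfies row 2 = k × row 1), so they are linearly independent.
Thus rank(A) = 2.
dim(im(T)) = rank(A) = 2.
By the rank-nullity theorem applied to T: ℝ³ → ℝ², rank(A) + nullity(A) = 3 (the domain dimension), so dim(ker(T)) = 3 - 2 = 1.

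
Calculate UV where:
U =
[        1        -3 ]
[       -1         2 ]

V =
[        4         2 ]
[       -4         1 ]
UV =
[       16        -1 ]
[      -12         0 ]

Matrix multiplication: (UV)[i][j] = sum over k of U[i][k] * V[k][j].
  (UV)[0][0] = (1)*(4) + (-3)*(-4) = 16
  (UV)[0][1] = (1)*(2) + (-3)*(1) = -1
  (UV)[1][0] = (-1)*(4) + (2)*(-4) = -12
  (UV)[1][1] = (-1)*(2) + (2)*(1) = 0
UV =
[       16        -1 ]
[      -12         0 ]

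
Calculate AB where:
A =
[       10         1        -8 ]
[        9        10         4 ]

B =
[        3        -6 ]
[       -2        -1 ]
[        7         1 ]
AB =
[      -28       -69 ]
[       35       -60 ]

Matrix multiplication: (AB)[i][j] = sum over k of A[i][k] * B[k][j].
  (AB)[0][0] = (10)*(3) + (1)*(-2) + (-8)*(7) = -28
  (AB)[0][1] = (10)*(-6) + (1)*(-1) + (-8)*(1) = -69
  (AB)[1][0] = (9)*(3) + (10)*(-2) + (4)*(7) = 35
  (AB)[1][1] = (9)*(-6) + (10)*(-1) + (4)*(1) = -60
AB =
[      -28       -69 ]
[       35       -60 ]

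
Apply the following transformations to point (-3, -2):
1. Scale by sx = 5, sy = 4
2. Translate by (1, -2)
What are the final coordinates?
(-14, -10)

Step 1: Scale (-3, -2) by (sx, sy) = (5, 4) → (-15, -8)
Step 2: Translate by (1, -2) → (-14, -10)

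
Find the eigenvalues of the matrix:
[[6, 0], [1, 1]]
λ = 1 and λ = 6

Characteristic equation: det(A - λI) = 0
λ² - (trace)λ + (det) = 0
λ² - (7)λ + (6) = 0
λ² - 7λ + 6 = 0
Solving: λ = 1, 6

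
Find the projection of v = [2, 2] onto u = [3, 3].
[2, 2]

The projection of v onto u is proj_u(v) = ((v·u) / (u·u)) · u.
v·u = (2)*(3) + (2)*(3) = 12.
u·u = (3)*(3) + (3)*(3) = 18.
coefficient = 12 / 18 = 2/3.
proj_u(v) = 2/3 · [3, 3] = [2, 2].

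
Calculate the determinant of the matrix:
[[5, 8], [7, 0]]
-56

For a 2×2 matrix [[a, b], [c, d]], det = ad - bc
det = (5)(0) - (8)(7) = 0 - 56 = -56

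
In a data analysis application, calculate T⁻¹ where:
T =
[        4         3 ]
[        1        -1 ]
det(T) = -7
T⁻¹ =
[      1/7       3/7 ]
[      1/7      -4/7 ]

For a 2×2 matrix T = [[a, b], [c, d]] with det(T) ≠ 0, T⁻¹ = (1/det(T)) * [[d, -b], [-c, a]].
det(T) = (4)*(-1) - (3)*(1) = -4 - 3 = -7.
T⁻¹ = (1/-7) * [[-1, -3], [-1, 4]].
Dividing each entry by -7 and reducing:
T⁻¹ =
[      1/7       3/7 ]
[      1/7      -4/7 ]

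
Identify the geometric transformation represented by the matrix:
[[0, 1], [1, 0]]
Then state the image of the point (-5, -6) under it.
reflection across the line y = x; image of (-5, -6) is (-6, -5)

This is a symmetric orthogonal matrix with determinant -1, which characterizes a reflection in ℝ².
The matrix [[0, 1], [1, 0]] represents: reflection across the line y = x.
Applying it to (-5, -6): [0·-5 + 1·-6, 1·-5 + 0·-6] = (-6, -5).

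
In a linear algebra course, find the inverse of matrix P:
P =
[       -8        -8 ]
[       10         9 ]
det(P) = 8
P⁻¹ =
[      9/8         1 ]
[     -5/4        -1 ]

For a 2×2 matrix P = [[a, b], [c, d]] with det(P) ≠ 0, P⁻¹ = (1/det(P)) * [[d, -b], [-c, a]].
det(P) = (-8)*(9) - (-8)*(10) = -72 + 80 = 8.
P⁻¹ = (1/8) * [[9, 8], [-10, -8]].
Dividing each entry by 8 and reducing:
P⁻¹ =
[      9/8         1 ]
[     -5/4        -1 ]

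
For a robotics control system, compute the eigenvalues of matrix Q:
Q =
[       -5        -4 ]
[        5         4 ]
λ = -1, 0

Solve det(Q - λI) = 0. For a 2×2 matrix the characteristic equation is λ² - (trace)λ + det = 0.
trace(Q) = a + d = -5 + 4 = -1.
det(Q) = a*d - b*c = (-5)*(4) - (-4)*(5) = -20 + 20 = 0.
Characteristic equation: λ² - (-1)λ + (0) = 0.
Discriminant = (-1)² - 4*(0) = 1 - 0 = 1.
λ = (-1 ± √1) / 2 = (-1 ± 1) / 2 = -1, 0.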